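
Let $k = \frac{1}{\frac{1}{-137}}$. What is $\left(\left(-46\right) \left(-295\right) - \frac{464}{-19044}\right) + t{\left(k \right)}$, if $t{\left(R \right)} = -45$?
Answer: $\frac{64392641}{4761} \approx 13525.0$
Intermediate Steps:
$k = -137$ ($k = \frac{1}{- \frac{1}{137}} = -137$)
$\left(\left(-46\right) \left(-295\right) - \frac{464}{-19044}\right) + t{\left(k \right)} = \left(\left(-46\right) \left(-295\right) - \frac{464}{-19044}\right) - 45 = \left(13570 - - \frac{116}{4761}\right) - 45 = \left(13570 + \frac{116}{4761}\right) - 45 = \frac{64606886}{4761} - 45 = \frac{64392641}{4761}$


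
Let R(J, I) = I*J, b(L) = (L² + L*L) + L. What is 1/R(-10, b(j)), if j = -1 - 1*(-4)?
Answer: -1/210 ≈ -0.0047619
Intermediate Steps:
j = 3 (j = -1 + 4 = 3)
b(L) = L + 2*L² (b(L) = (L² + L²) + L = 2*L² + L = L + 2*L²)
1/R(-10, b(j)) = 1/((3*(1 + 2*3))*(-10)) = 1/((3*(1 + 6))*(-10)) = 1/((3*7)*(-10)) = 1/(21*(-10)) = 1/(-210) = -1/210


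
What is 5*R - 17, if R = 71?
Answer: 338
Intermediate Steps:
5*R - 17 = 5*71 - 17 = 355 - 17 = 338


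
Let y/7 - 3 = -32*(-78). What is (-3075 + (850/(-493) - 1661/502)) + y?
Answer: 209823975/14558 ≈ 14413.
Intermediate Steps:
y = 17493 (y = 21 + 7*(-32*(-78)) = 21 + 7*2496 = 21 + 17472 = 17493)
(-3075 + (850/(-493) - 1661/502)) + y = (-3075 + (850/(-493) - 1661/502)) + 17493 = (-3075 + (850*(-1/493) - 1661*1/502)) + 17493 = (-3075 + (-50/29 - 1661/502)) + 17493 = (-3075 - 73269/14558) + 17493 = -44839119/14558 + 17493 = 209823975/14558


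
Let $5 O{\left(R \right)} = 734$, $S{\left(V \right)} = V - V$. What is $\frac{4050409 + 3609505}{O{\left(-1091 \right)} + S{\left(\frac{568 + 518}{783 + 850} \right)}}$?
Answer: $\frac{19149785}{367} \approx 52179.0$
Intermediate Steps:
$S{\left(V \right)} = 0$
$O{\left(R \right)} = \frac{734}{5}$ ($O{\left(R \right)} = \frac{1}{5} \cdot 734 = \frac{734}{5}$)
$\frac{4050409 + 3609505}{O{\left(-1091 \right)} + S{\left(\frac{568 + 518}{783 + 850} \right)}} = \frac{4050409 + 3609505}{\frac{734}{5} + 0} = \frac{7659914}{\frac{734}{5}} = 7659914 \cdot \frac{5}{734} = \frac{19149785}{367}$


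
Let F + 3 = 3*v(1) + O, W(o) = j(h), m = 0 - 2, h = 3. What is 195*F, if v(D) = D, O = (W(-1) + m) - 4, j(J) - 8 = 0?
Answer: 390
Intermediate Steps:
j(J) = 8 (j(J) = 8 + 0 = 8)
m = -2
W(o) = 8
O = 2 (O = (8 - 2) - 4 = 6 - 4 = 2)
F = 2 (F = -3 + (3*1 + 2) = -3 + (3 + 2) = -3 + 5 = 2)
195*F = 195*2 = 390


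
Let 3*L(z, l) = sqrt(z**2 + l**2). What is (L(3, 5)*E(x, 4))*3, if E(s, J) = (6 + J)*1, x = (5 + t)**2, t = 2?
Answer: 10*sqrt(34) ≈ 58.310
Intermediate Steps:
x = 49 (x = (5 + 2)**2 = 7**2 = 49)
L(z, l) = sqrt(l**2 + z**2)/3 (L(z, l) = sqrt(z**2 + l**2)/3 = sqrt(l**2 + z**2)/3)
E(s, J) = 6 + J
(L(3, 5)*E(x, 4))*3 = ((sqrt(5**2 + 3**2)/3)*(6 + 4))*3 = ((sqrt(25 + 9)/3)*10)*3 = ((sqrt(34)/3)*10)*3 = (10*sqrt(34)/3)*3 = 10*sqrt(34)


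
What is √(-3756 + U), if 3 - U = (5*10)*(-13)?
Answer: I*√3103 ≈ 55.705*I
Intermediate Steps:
U = 653 (U = 3 - 5*10*(-13) = 3 - 50*(-13) = 3 - 1*(-650) = 3 + 650 = 653)
√(-3756 + U) = √(-3756 + 653) = √(-3103) = I*√3103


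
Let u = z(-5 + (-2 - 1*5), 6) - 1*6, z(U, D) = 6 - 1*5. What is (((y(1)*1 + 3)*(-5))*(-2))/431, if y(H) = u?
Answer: -20/431 ≈ -0.046404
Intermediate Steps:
z(U, D) = 1 (z(U, D) = 6 - 5 = 1)
u = -5 (u = 1 - 1*6 = 1 - 6 = -5)
y(H) = -5
(((y(1)*1 + 3)*(-5))*(-2))/431 = (((-5*1 + 3)*(-5))*(-2))/431 = (((-5 + 3)*(-5))*(-2))*(1/431) = (-2*(-5)*(-2))*(1/431) = (10*(-2))*(1/431) = -20*1/431 = -20/431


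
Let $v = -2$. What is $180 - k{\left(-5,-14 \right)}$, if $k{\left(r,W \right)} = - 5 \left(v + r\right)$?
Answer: $145$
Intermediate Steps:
$k{\left(r,W \right)} = 10 - 5 r$ ($k{\left(r,W \right)} = - 5 \left(-2 + r\right) = 10 - 5 r$)
$180 - k{\left(-5,-14 \right)} = 180 - \left(10 - -25\right) = 180 - \left(10 + 25\right) = 180 - 35 = 145$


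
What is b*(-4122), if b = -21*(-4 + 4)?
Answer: 0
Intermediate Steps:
b = 0 (b = -21*0 = 0)
b*(-4122) = 0*(-4122) = 0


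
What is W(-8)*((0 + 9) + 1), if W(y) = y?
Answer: -80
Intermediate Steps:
W(-8)*((0 + 9) + 1) = -8*((0 + 9) + 1) = -8*(9 + 1) = -8*10 = -80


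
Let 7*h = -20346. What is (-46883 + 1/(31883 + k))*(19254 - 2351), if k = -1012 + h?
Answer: -155125492911778/195751 ≈ -7.9246e+8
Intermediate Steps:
h = -20346/7 (h = (⅐)*(-20346) = -20346/7 ≈ -2906.6)
k = -27430/7 (k = -1012 - 20346/7 = -27430/7 ≈ -3918.6)
(-46883 + 1/(31883 + k))*(19254 - 2351) = (-46883 + 1/(31883 - 27430/7))*(19254 - 2351) = (-46883 + 1/(195751/7))*16903 = (-46883 + 7/195751)*16903 = -9177394126/195751*16903 = -155125492911778/195751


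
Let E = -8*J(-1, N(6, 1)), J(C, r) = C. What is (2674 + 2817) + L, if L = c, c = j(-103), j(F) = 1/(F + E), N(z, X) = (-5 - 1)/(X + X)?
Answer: 521644/95 ≈ 5491.0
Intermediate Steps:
N(z, X) = -3/X (N(z, X) = -6*1/(2*X) = -3/X)
E = 8 (E = -8*(-1) = 8)
j(F) = 1/(8 + F) (j(F) = 1/(F + 8) = 1/(8 + F))
c = -1/95 (c = 1/(8 - 103) = 1/(-95) = -1/95 ≈ -0.010526)
L = -1/95 ≈ -0.010526
(2674 + 2817) + L = (2674 + 2817) - 1/95 = 5491 - 1/95 = 521644/95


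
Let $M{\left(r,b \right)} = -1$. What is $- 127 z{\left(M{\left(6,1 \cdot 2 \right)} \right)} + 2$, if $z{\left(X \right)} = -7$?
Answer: $891$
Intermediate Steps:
$- 127 z{\left(M{\left(6,1 \cdot 2 \right)} \right)} + 2 = \left(-127\right) \left(-7\right) + 2 = 889 + 2 = 891$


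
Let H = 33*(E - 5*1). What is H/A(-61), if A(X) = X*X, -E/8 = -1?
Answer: 99/3721 ≈ 0.026606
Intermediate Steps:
E = 8 (E = -8*(-1) = 8)
A(X) = X²
H = 99 (H = 33*(8 - 5*1) = 33*(8 - 5) = 33*3 = 99)
H/A(-61) = 99/((-61)²) = 99/3721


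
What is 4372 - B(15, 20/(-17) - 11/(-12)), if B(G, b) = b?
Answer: 891941/204 ≈ 4372.3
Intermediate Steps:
4372 - B(15, 20/(-17) - 11/(-12)) = 4372 - (20/(-17) - 11/(-12)) = 4372 - (20*(-1/17) - 11*(-1/12)) = 4372 - (-20/17 + 11/12) = 4372 - 1*(-53/204) = 4372 + 53/204 = 891941/204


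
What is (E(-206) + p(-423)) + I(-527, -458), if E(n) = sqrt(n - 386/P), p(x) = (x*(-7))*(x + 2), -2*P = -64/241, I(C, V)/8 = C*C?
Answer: 975251 + I*sqrt(49809)/4 ≈ 9.7525e+5 + 55.795*I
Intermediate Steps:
I(C, V) = 8*C**2 (I(C, V) = 8*(C*C) = 8*C**2)
P = 32/241 (P = -(-32)/241 = -1/2*(-64/241) = 32/241 ≈ 0.13278)
p(x) = -7*x*(2 + x) (p(x) = (-7*x)*(2 + x) = -7*x*(2 + x))
E(n) = sqrt(-46513/16 + n) (E(n) = sqrt(n - 386/32/241) = sqrt(n - 386*241/32) = sqrt(n - 46513/16) = sqrt(-46513/16 + n))
(E(-206) + p(-423)) + I(-527, -458) = (sqrt(-46513 + 16*(-206))/4 - 7*(-423)*(2 - 423)) + 8*(-527)**2 = (sqrt(-46513 - 3296)/4 - 7*(-423)*(-421)) + 8*277729 = (sqrt(-49809)/4 - 1246581) + 2221832 = ((I*sqrt(49809))/4 - 1246581) + 2221832 = (I*sqrt(49809)/4 - 1246581) + 2221832 = (-1246581 + I*sqrt(49809)/4) + 2221832 = 975251 + I*sqrt(49809)/4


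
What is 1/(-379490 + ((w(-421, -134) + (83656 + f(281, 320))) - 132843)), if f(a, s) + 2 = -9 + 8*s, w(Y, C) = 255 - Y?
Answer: -1/425452 ≈ -2.3504e-6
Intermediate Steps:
f(a, s) = -11 + 8*s (f(a, s) = -2 + (-9 + 8*s) = -11 + 8*s)
1/(-379490 + ((w(-421, -134) + (83656 + f(281, 320))) - 132843)) = 1/(-379490 + (((255 - 1*(-421)) + (83656 + (-11 + 8*320))) - 132843)) = 1/(-379490 + (((255 + 421) + (83656 + (-11 + 2560))) - 132843)) = 1/(-379490 + ((676 + (83656 + 2549)) - 132843)) = 1/(-379490 + ((676 + 86205) - 132843)) = 1/(-379490 + (86881 - 132843)) = 1/(-379490 - 45962) = 1/(-425452) = -1/425452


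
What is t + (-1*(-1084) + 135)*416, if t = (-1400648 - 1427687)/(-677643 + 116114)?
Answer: 284756430351/561529 ≈ 5.0711e+5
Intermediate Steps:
t = 2828335/561529 (t = -2828335/(-561529) = -2828335*(-1/561529) = 2828335/561529 ≈ 5.0368)
t + (-1*(-1084) + 135)*416 = 2828335/561529 + (-1*(-1084) + 135)*416 = 2828335/561529 + (1084 + 135)*416 = 2828335/561529 + 1219*416 = 2828335/561529 + 507104 = 284756430351/561529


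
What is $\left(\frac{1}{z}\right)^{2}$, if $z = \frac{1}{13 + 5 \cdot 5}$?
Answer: $1444$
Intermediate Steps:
$z = \frac{1}{38}$ ($z = \frac{1}{13 + 25} = \frac{1}{38} \approx 0.026316$)
$\left(\frac{1}{z}\right)^{2} = \left(\frac{1}{\frac{1}{38}}\right)^{2} = 38^{2} = 1444$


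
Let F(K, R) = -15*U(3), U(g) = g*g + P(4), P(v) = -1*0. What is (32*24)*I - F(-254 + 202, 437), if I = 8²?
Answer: 49287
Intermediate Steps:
P(v) = 0
I = 64
U(g) = g² (U(g) = g*g + 0 = g² + 0 = g²)
F(K, R) = -135 (F(K, R) = -15*3² = -15*9 = -135)
(32*24)*I - F(-254 + 202, 437) = (32*24)*64 - 1*(-135) = 768*64 + 135 = 49152 + 135 = 49287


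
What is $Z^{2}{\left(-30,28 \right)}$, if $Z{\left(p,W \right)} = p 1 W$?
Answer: $705600$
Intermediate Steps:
$Z{\left(p,W \right)} = W p$ ($Z{\left(p,W \right)} = p W = W p$)
$Z^{2}{\left(-30,28 \right)} = \left(28 \left(-30\right)\right)^{2} = \left(-840\right)^{2} = 705600$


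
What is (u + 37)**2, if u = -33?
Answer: 16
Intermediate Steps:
(u + 37)**2 = (-33 + 37)**2 = 4**2 = 16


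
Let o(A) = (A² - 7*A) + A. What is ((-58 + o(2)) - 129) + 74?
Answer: -121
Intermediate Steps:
o(A) = A² - 6*A
((-58 + o(2)) - 129) + 74 = ((-58 + 2*(-6 + 2)) - 129) + 74 = ((-58 + 2*(-4)) - 129) + 74 = ((-58 - 8) - 129) + 74 = (-66 - 129) + 74 = -195 + 74 = -121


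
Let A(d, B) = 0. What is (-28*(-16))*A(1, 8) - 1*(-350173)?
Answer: 350173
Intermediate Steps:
(-28*(-16))*A(1, 8) - 1*(-350173) = -28*(-16)*0 - 1*(-350173) = 448*0 + 350173 = 0 + 350173 = 350173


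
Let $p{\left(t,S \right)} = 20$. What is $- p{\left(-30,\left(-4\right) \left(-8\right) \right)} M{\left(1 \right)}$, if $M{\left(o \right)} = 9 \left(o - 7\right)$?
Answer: $1080$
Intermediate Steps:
$M{\left(o \right)} = -63 + 9 o$ ($M{\left(o \right)} = 9 \left(-7 + o\right) = -63 + 9 o$)
$- p{\left(-30,\left(-4\right) \left(-8\right) \right)} M{\left(1 \right)} = \left(-1\right) 20 \left(-63 + 9 \cdot 1\right) = - 20 \left(-63 + 9\right) = \left(-20\right) \left(-54\right) = 1080$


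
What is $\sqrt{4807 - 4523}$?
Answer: $2 \sqrt{71} \approx 16.852$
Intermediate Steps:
$\sqrt{4807 - 4523} = \sqrt{284} = 2 \sqrt{71}$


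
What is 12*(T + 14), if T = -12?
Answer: 24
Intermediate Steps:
12*(T + 14) = 12*(-12 + 14) = 12*2 = 24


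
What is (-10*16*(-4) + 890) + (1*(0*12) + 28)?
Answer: 1558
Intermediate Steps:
(-10*16*(-4) + 890) + (1*(0*12) + 28) = (-160*(-4) + 890) + (1*0 + 28) = (640 + 890) + (0 + 28) = 1530 + 28 = 1558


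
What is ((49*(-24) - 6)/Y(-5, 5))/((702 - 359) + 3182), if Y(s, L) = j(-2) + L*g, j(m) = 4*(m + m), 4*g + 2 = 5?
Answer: 1576/57575 ≈ 0.027373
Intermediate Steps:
g = 3/4 (g = -1/2 + (1/4)*5 = -1/2 + 5/4 = 3/4 ≈ 0.75000)
j(m) = 8*m (j(m) = 4*(2*m) = 8*m)
Y(s, L) = -16 + 3*L/4 (Y(s, L) = 8*(-2) + L*(3/4) = -16 + 3*L/4)
((49*(-24) - 6)/Y(-5, 5))/((702 - 359) + 3182) = ((49*(-24) - 6)/(-16 + (3/4)*5))/((702 - 359) + 3182) = ((-1176 - 6)/(-16 + 15/4))/(343 + 3182) = -1182/(-49/4)/3525 = -1182*(-4/49)*(1/3525) = (4728/49)*(1/3525) = 1576/57575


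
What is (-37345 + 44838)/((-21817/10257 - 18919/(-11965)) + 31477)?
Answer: 919578462465/3862947994163 ≈ 0.23805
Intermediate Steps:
(-37345 + 44838)/((-21817/10257 - 18919/(-11965)) + 31477) = 7493/((-21817*1/10257 - 18919*(-1/11965)) + 31477) = 7493/((-21817/10257 + 18919/11965) + 31477) = 7493/(-66988222/122725005 + 31477) = 7493/(3862947994163/122725005) = 7493*(122725005/3862947994163) = 919578462465/3862947994163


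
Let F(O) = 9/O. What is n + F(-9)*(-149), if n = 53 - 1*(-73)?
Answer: 275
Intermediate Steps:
n = 126 (n = 53 + 73 = 126)
n + F(-9)*(-149) = 126 + (9/(-9))*(-149) = 126 + (9*(-⅑))*(-149) = 126 - 1*(-149) = 126 + 149 = 275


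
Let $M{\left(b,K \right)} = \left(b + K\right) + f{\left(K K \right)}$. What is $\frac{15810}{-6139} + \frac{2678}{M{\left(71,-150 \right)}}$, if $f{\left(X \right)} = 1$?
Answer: $- \frac{679747}{18417} \approx -36.909$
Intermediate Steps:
$M{\left(b,K \right)} = 1 + K + b$ ($M{\left(b,K \right)} = \left(b + K\right) + 1 = \left(K + b\right) + 1 = 1 + K + b$)
$\frac{15810}{-6139} + \frac{2678}{M{\left(71,-150 \right)}} = \frac{15810}{-6139} + \frac{2678}{1 - 150 + 71} = 15810 \left(- \frac{1}{6139}\right) + \frac{2678}{-78} = - \frac{15810}{6139} + 2678 \left(- \frac{1}{78}\right) = - \frac{15810}{6139} - \frac{103}{3} = - \frac{679747}{18417}$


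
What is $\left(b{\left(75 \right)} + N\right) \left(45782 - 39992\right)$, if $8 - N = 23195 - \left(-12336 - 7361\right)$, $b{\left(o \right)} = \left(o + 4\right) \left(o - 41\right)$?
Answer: $-232746420$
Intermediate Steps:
$b{\left(o \right)} = \left(-41 + o\right) \left(4 + o\right)$ ($b{\left(o \right)} = \left(4 + o\right) \left(-41 + o\right) = \left(-41 + o\right) \left(4 + o\right)$)
$N = -42884$ ($N = 8 - \left(23195 - \left(-12336 - 7361\right)\right) = 8 - \left(23195 - -19697\right) = 8 - \left(23195 + 19697\right) = 8 - 42892 = -42884$)
$\left(b{\left(75 \right)} + N\right) \left(45782 - 39992\right) = \left(\left(-164 + 75^{2} - 2775\right) - 42884\right) \left(45782 - 39992\right) = \left(\left(-164 + 5625 - 2775\right) - 42884\right) 5790 = \left(2686 - 42884\right) 5790 = \left(-40198\right) 5790 = -232746420$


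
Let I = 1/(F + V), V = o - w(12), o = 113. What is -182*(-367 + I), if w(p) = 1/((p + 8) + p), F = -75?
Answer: 81148886/1215 ≈ 66789.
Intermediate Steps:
w(p) = 1/(8 + 2*p) (w(p) = 1/((8 + p) + p) = 1/(8 + 2*p))
V = 3615/32 (V = 113 - 1/(2*(4 + 12)) = 113 - 1/(2*16) = 113 - 1*1/32 = 113 - 1/32 = 3615/32 ≈ 112.97)
I = 32/1215 (I = 1/(-75 + 3615/32) = 1/(1215/32) = 32/1215 ≈ 0.026337)
-182*(-367 + I) = -182*(-367 + 32/1215) = -182*(-445873/1215) = 81148886/1215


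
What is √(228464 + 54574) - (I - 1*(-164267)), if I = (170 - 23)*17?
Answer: -166766 + √283038 ≈ -1.6623e+5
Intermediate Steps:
I = 2499 (I = 147*17 = 2499)
√(228464 + 54574) - (I - 1*(-164267)) = √(228464 + 54574) - (2499 - 1*(-164267)) = √283038 - (2499 + 164267) = √283038 - 1*166766 = √283038 - 166766 = -166766 + √283038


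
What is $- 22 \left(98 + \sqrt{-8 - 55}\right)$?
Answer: $-2156 - 66 i \sqrt{7} \approx -2156.0 - 174.62 i$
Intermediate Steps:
$- 22 \left(98 + \sqrt{-8 - 55}\right) = - 22 \left(98 + \sqrt{-63}\right) = - 22 \left(98 + 3 i \sqrt{7}\right) = -2156 - 66 i \sqrt{7}$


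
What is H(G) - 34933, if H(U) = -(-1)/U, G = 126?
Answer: -4401557/126 ≈ -34933.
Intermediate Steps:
H(U) = 1/U
H(G) - 34933 = 1/126 - 34933 = -4401557/126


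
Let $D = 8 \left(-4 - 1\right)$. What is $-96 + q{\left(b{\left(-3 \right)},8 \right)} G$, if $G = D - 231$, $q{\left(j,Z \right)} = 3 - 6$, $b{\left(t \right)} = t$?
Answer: $717$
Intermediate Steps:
$q{\left(j,Z \right)} = -3$
$D = -40$ ($D = 8 \left(-5\right) = -40$)
$G = -271$ ($G = -40 - 231 = -271$)
$-96 + q{\left(b{\left(-3 \right)},8 \right)} G = -96 - -813 = -96 + 813 = 717$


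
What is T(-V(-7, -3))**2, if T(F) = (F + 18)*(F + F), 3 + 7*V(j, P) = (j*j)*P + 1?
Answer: 6715802500/2401 ≈ 2.7971e+6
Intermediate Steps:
V(j, P) = -2/7 + P*j**2/7 (V(j, P) = -3/7 + ((j*j)*P + 1)/7 = -3/7 + (j**2*P + 1)/7 = -3/7 + (P*j**2 + 1)/7 = -3/7 + (1 + P*j**2)/7 = -3/7 + (1/7 + P*j**2/7) = -2/7 + P*j**2/7)
T(F) = 2*F*(18 + F) (T(F) = (18 + F)*(2*F) = 2*F*(18 + F))
T(-V(-7, -3))**2 = (2*(-(-2/7 + (1/7)*(-3)*(-7)**2))*(18 - (-2/7 + (1/7)*(-3)*(-7)**2)))**2 = (2*(-(-2/7 + (1/7)*(-3)*49))*(18 - (-2/7 + (1/7)*(-3)*49)))**2 = (2*(-(-2/7 - 21))*(18 - (-2/7 - 21)))**2 = (2*(-1*(-149/7))*(18 - 1*(-149/7)))**2 = (2*(149/7)*(18 + 149/7))**2 = (2*(149/7)*(275/7))**2 = (81950/49)**2 = 6715802500/2401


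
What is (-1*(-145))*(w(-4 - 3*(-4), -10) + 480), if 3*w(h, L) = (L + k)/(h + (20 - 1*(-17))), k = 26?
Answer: 1879664/27 ≈ 69617.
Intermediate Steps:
w(h, L) = (26 + L)/(3*(37 + h)) (w(h, L) = ((L + 26)/(h + (20 - 1*(-17))))/3 = ((26 + L)/(h + (20 + 17)))/3 = ((26 + L)/(h + 37))/3 = ((26 + L)/(37 + h))/3 = (26 + L)/(3*(37 + h)))
(-1*(-145))*(w(-4 - 3*(-4), -10) + 480) = (-1*(-145))*((26 - 10)/(3*(37 + (-4 - 3*(-4)))) + 480) = 145*((1/3)*16/(37 + (-4 + 12)) + 480) = 145*((1/3)*16/(37 + 8) + 480) = 145*((1/3)*16/45 + 480) = 145*((1/3)*(1/45)*16 + 480) = 145*(16/135 + 480) = 145*(64816/135) = 1879664/27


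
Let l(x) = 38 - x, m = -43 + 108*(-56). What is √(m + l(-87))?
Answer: I*√5966 ≈ 77.24*I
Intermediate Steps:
m = -6091 (m = -43 - 6048 = -6091)
√(m + l(-87)) = √(-6091 + (38 - 1*(-87))) = √(-6091 + (38 + 87)) = √(-6091 + 125) = √(-5966) = I*√5966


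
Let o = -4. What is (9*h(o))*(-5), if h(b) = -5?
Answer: 225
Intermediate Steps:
(9*h(o))*(-5) = (9*(-5))*(-5) = -45*(-5) = 225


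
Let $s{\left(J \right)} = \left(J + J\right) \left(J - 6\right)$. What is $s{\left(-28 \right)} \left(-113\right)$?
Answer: $-215152$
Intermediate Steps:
$s{\left(J \right)} = 2 J \left(-6 + J\right)$
$s{\left(-28 \right)} \left(-113\right) = 2 \left(-28\right) \left(-6 - 28\right) \left(-113\right) = 2 \left(-28\right) \left(-34\right) \left(-113\right) = 1904 \left(-113\right) = -215152$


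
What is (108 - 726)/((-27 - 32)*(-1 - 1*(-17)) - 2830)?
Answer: 103/629 ≈ 0.16375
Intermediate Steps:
(108 - 726)/((-27 - 32)*(-1 - 1*(-17)) - 2830) = -618/(-59*(-1 + 17) - 2830) = -618/(-59*16 - 2830) = -618/(-944 - 2830) = -618/(-3774) = -618*(-1/3774) = 103/629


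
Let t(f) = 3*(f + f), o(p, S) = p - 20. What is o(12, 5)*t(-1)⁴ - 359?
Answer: -10727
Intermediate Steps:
o(p, S) = -20 + p
t(f) = 6*f (t(f) = 3*(2*f) = 6*f)
o(12, 5)*t(-1)⁴ - 359 = (-20 + 12)*(6*(-1))⁴ - 359 = -8*(-6)⁴ - 359 = -8*1296 - 359 = -10368 - 359 = -10727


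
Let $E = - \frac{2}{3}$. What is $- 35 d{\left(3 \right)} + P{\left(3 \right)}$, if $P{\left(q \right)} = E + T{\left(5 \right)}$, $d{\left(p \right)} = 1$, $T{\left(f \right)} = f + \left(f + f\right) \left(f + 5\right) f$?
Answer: $\frac{1408}{3} \approx 469.33$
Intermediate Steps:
$E = - \frac{2}{3}$ ($E = \left(-2\right) \frac{1}{3} = - \frac{2}{3} \approx -0.66667$)
$T{\left(f \right)} = f + 2 f^{2} \left(5 + f\right)$ ($T{\left(f \right)} = f + 2 f \left(5 + f\right) f = f + 2 f^{2} \left(5 + f\right)$)
$P{\left(q \right)} = \frac{1513}{3}$ ($P{\left(q \right)} = - \frac{2}{3} + 5 \left(1 + 2 \cdot 5^{2} + 10 \cdot 5\right) = - \frac{2}{3} + 5 \left(1 + 2 \cdot 25 + 50\right) = - \frac{2}{3} + 5 \left(1 + 50 + 50\right) = - \frac{2}{3} + 5 \cdot 101 = - \frac{2}{3} + 505 = \frac{1513}{3}$)
$- 35 d{\left(3 \right)} + P{\left(3 \right)} = \left(-35\right) 1 + \frac{1513}{3} = -35 + \frac{1513}{3} = \frac{1408}{3}$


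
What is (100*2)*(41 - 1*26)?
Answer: 3000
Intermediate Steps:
(100*2)*(41 - 1*26) = 200*(41 - 26) = 200*15 = 3000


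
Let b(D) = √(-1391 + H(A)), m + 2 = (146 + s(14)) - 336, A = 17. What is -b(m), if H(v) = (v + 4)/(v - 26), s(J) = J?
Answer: -2*I*√3135/3 ≈ -37.327*I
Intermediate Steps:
H(v) = (4 + v)/(-26 + v)
m = -178 (m = -2 + ((146 + 14) - 336) = -2 + (160 - 336) = -2 - 176 = -178)
b(D) = 2*I*√3135/3 (b(D) = √(-1391 + (4 + 17)/(-26 + 17)) = √(-1391 + 21/(-9)) = √(-1391 - ⅑*21) = √(-1391 - 7/3) = √(-4180/3) = 2*I*√3135/3)
-b(m) = -2*I*√3135/3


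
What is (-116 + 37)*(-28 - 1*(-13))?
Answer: 1185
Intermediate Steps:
(-116 + 37)*(-28 - 1*(-13)) = -79*(-28 + 13) = -79*(-15) = 1185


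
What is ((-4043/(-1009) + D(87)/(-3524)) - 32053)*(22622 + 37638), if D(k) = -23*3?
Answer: -1716762925031675/888929 ≈ -1.9313e+9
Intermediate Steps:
D(k) = -69
((-4043/(-1009) + D(87)/(-3524)) - 32053)*(22622 + 37638) = ((-4043/(-1009) - 69/(-3524)) - 32053)*(22622 + 37638) = ((-4043*(-1/1009) - 69*(-1/3524)) - 32053)*60260 = ((4043/1009 + 69/3524) - 32053)*60260 = (14317153/3555716 - 32053)*60260 = -113957047795/3555716*60260 = -1716762925031675/888929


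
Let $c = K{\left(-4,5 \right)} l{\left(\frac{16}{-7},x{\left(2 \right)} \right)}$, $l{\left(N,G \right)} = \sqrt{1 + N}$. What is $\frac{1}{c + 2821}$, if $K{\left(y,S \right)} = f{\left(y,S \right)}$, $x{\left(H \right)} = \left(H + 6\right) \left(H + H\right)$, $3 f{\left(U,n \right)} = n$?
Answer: $\frac{19747}{55706312} - \frac{5 i \sqrt{7}}{55706312} \approx 0.00035448 - 2.3747 \cdot 10^{-7} i$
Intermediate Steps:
$f{\left(U,n \right)} = \frac{n}{3}$
$x{\left(H \right)} = 2 H \left(6 + H\right)$ ($x{\left(H \right)} = \left(6 + H\right) 2 H = 2 H \left(6 + H\right)$)
$K{\left(y,S \right)} = \frac{S}{3}$
$c = \frac{5 i \sqrt{7}}{7}$ ($c = \frac{1}{3} \cdot 5 \sqrt{1 + \frac{16}{-7}} = \frac{5 \sqrt{1 + 16 \left(- \frac{1}{7}\right)}}{3} = \frac{5 \sqrt{1 - \frac{16}{7}}}{3} = \frac{5 \sqrt{- \frac{9}{7}}}{3} = \frac{5 \frac{3 i \sqrt{7}}{7}}{3} = \frac{5 i \sqrt{7}}{7} \approx 1.8898 i$)
$\frac{1}{c + 2821} = \frac{1}{\frac{5 i \sqrt{7}}{7} + 2821} = \frac{1}{2821 + \frac{5 i \sqrt{7}}{7}}$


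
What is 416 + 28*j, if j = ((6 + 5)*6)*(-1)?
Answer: -1432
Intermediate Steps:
j = -66 (j = (11*6)*(-1) = 66*(-1) = -66)
416 + 28*j = 416 + 28*(-66) = 416 - 1848 = -1432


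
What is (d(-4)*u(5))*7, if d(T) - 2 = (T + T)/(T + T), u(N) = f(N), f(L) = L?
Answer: 105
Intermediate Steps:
u(N) = N
d(T) = 3 (d(T) = 2 + (T + T)/(T + T) = 2 + (2*T)/((2*T)) = 2 + (2*T)*(1/(2*T)) = 2 + 1 = 3)
(d(-4)*u(5))*7 = (3*5)*7 = 15*7 = 105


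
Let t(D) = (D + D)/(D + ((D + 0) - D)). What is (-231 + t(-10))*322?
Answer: -73738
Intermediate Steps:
t(D) = 2 (t(D) = (2*D)/(D + (D - D)) = (2*D)/(D + 0) = (2*D)/D = 2)
(-231 + t(-10))*322 = (-231 + 2)*322 = -229*322 = -73738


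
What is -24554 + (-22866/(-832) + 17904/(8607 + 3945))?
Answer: -5335874877/217568 ≈ -24525.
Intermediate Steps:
-24554 + (-22866/(-832) + 17904/(8607 + 3945)) = -24554 + (-22866*(-1/832) + 17904/12552) = -24554 + (11433/416 + 17904*(1/12552)) = -24554 + (11433/416 + 746/523) = -24554 + 6289795/217568 = -5335874877/217568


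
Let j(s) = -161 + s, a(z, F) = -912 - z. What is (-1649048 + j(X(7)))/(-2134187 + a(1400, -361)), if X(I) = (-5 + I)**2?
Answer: 1649205/2136499 ≈ 0.77192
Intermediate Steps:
(-1649048 + j(X(7)))/(-2134187 + a(1400, -361)) = (-1649048 + (-161 + (-5 + 7)**2))/(-2134187 + (-912 - 1*1400)) = (-1649048 + (-161 + 2**2))/(-2134187 + (-912 - 1400)) = (-1649048 + (-161 + 4))/(-2134187 - 2312) = (-1649048 - 157)/(-2136499) = -1649205*(-1/2136499) = 1649205/2136499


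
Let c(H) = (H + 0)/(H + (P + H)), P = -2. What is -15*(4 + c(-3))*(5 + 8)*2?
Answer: -6825/4 ≈ -1706.3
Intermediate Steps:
c(H) = H/(-2 + 2*H) (c(H) = (H + 0)/(H + (-2 + H)) = H/(-2 + 2*H))
-15*(4 + c(-3))*(5 + 8)*2 = -15*(4 + (½)*(-3)/(-1 - 3))*(5 + 8)*2 = -15*(4 + (½)*(-3)/(-4))*13*2 = -15*(4 + (½)*(-3)*(-¼))*13*2 = -15*(4 + 3/8)*13*2 = -525*13/8*2 = -15*455/8*2 = -6825/8*2 = -6825/4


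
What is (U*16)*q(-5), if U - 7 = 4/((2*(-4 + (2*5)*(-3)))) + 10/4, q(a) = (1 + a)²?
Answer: 41088/17 ≈ 2416.9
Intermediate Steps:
U = 321/34 (U = 7 + (4/((2*(-4 + (2*5)*(-3)))) + 10/4) = 7 + (4/((2*(-4 + 10*(-3)))) + 10*(¼)) = 7 + (4/((2*(-4 - 30))) + 5/2) = 7 + (4/((2*(-34))) + 5/2) = 7 + (4/(-68) + 5/2) = 7 + (4*(-1/68) + 5/2) = 7 + (-1/17 + 5/2) = 7 + 83/34 = 321/34 ≈ 9.4412)
(U*16)*q(-5) = ((321/34)*16)*(1 - 5)² = (2568/17)*(-4)² = (2568/17)*16 = 41088/17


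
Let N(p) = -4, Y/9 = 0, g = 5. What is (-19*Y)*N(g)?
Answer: 0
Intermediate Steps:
Y = 0 (Y = 9*0 = 0)
(-19*Y)*N(g) = -19*0*(-4) = 0*(-4) = 0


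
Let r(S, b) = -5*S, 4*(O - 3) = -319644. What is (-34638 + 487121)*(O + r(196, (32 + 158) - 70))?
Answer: -36600444904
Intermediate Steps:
O = -79908 (O = 3 + (1/4)*(-319644) = 3 - 79911 = -79908)
(-34638 + 487121)*(O + r(196, (32 + 158) - 70)) = (-34638 + 487121)*(-79908 - 5*196) = 452483*(-79908 - 980) = 452483*(-80888) = -36600444904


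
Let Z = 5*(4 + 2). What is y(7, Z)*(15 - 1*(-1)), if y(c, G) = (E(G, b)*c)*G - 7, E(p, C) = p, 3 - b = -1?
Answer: 100688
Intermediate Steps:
b = 4 (b = 3 - 1*(-1) = 3 + 1 = 4)
Z = 30 (Z = 5*6 = 30)
y(c, G) = -7 + c*G**2 (y(c, G) = (G*c)*G - 7 = c*G**2 - 7 = -7 + c*G**2)
y(7, Z)*(15 - 1*(-1)) = (-7 + 7*30**2)*(15 - 1*(-1)) = (-7 + 7*900)*(15 + 1) = (-7 + 6300)*16 = 6293*16 = 100688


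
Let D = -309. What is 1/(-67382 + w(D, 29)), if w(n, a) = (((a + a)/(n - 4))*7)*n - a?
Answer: -313/20974189 ≈ -1.4923e-5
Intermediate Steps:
w(n, a) = -a + 14*a*n/(-4 + n) (w(n, a) = (((2*a)/(-4 + n))*7)*n - a = ((2*a/(-4 + n))*7)*n - a = (14*a/(-4 + n))*n - a = 14*a*n/(-4 + n) - a = -a + 14*a*n/(-4 + n))
1/(-67382 + w(D, 29)) = 1/(-67382 + 29*(4 + 13*(-309))/(-4 - 309)) = 1/(-67382 + 29*(4 - 4017)/(-313)) = 1/(-67382 + 29*(-1/313)*(-4013)) = 1/(-67382 + 116377/313) = 1/(-20974189/313) = -313/20974189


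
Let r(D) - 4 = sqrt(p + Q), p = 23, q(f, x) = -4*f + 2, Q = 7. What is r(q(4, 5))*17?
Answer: 68 + 17*sqrt(30) ≈ 161.11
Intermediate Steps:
q(f, x) = 2 - 4*f
r(D) = 4 + sqrt(30) (r(D) = 4 + sqrt(23 + 7) = 4 + sqrt(30))
r(q(4, 5))*17 = (4 + sqrt(30))*17 = 68 + 17*sqrt(30)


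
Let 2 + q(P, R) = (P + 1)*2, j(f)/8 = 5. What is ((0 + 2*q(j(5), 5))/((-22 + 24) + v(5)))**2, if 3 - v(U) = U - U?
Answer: 1024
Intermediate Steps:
v(U) = 3 (v(U) = 3 - (U - U) = 3 - 1*0 = 3 + 0 = 3)
j(f) = 40 (j(f) = 8*5 = 40)
q(P, R) = 2*P (q(P, R) = -2 + (P + 1)*2 = -2 + (1 + P)*2 = -2 + (2 + 2*P) = 2*P)
((0 + 2*q(j(5), 5))/((-22 + 24) + v(5)))**2 = ((0 + 2*(2*40))/((-22 + 24) + 3))**2 = ((0 + 2*80)/(2 + 3))**2 = ((0 + 160)/5)**2 = (160*(1/5))**2 = 32**2 = 1024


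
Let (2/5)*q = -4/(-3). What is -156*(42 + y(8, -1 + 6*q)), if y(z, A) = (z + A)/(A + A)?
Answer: -126594/19 ≈ -6662.8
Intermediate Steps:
q = 10/3 (q = 5*(-4/(-3))/2 = 5*(-4*(-⅓))/2 = (5/2)*(4/3) = 10/3 ≈ 3.3333)
y(z, A) = (A + z)/(2*A) (y(z, A) = (A + z)/((2*A)) = (A + z)*(1/(2*A)) = (A + z)/(2*A))
-156*(42 + y(8, -1 + 6*q)) = -156*(42 + ((-1 + 6*(10/3)) + 8)/(2*(-1 + 6*(10/3)))) = -156*(42 + ((-1 + 20) + 8)/(2*(-1 + 20))) = -156*(42 + (½)*(19 + 8)/19) = -156*(42 + (½)*(1/19)*27) = -156*(42 + 27/38) = -156*1623/38 = -126594/19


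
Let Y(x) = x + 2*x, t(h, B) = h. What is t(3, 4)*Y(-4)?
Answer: -36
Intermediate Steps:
Y(x) = 3*x
t(3, 4)*Y(-4) = 3*(3*(-4)) = 3*(-12) = -36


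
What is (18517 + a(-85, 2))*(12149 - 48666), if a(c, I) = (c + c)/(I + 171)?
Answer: -116973847107/173 ≈ -6.7615e+8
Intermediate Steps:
a(c, I) = 2*c/(171 + I) (a(c, I) = (2*c)/(171 + I) = 2*c/(171 + I))
(18517 + a(-85, 2))*(12149 - 48666) = (18517 + 2*(-85)/(171 + 2))*(12149 - 48666) = (18517 + 2*(-85)/173)*(-36517) = (18517 + 2*(-85)*(1/173))*(-36517) = (18517 - 170/173)*(-36517) = (3203271/173)*(-36517) = -116973847107/173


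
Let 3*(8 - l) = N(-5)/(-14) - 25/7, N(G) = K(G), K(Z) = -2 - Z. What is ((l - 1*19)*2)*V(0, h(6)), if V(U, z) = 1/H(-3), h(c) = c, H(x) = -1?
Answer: 409/21 ≈ 19.476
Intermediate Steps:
N(G) = -2 - G
l = 389/42 (l = 8 - ((-2 - 1*(-5))/(-14) - 25/7)/3 = 8 - ((-2 + 5)*(-1/14) - 25*⅐)/3 = 8 - (3*(-1/14) - 25/7)/3 = 8 - (-3/14 - 25/7)/3 = 8 - ⅓*(-53/14) = 8 + 53/42 = 389/42 ≈ 9.2619)
V(U, z) = -1 (V(U, z) = 1/(-1) = -1)
((l - 1*19)*2)*V(0, h(6)) = ((389/42 - 1*19)*2)*(-1) = ((389/42 - 19)*2)*(-1) = -409/42*2*(-1) = -409/21*(-1) = 409/21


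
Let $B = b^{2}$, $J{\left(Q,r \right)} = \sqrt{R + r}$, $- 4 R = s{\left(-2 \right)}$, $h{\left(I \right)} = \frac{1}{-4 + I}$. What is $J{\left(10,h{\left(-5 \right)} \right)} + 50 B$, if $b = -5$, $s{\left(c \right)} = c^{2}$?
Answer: $1250 + \frac{i \sqrt{10}}{3} \approx 1250.0 + 1.0541 i$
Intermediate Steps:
$R = -1$ ($R = - \frac{\left(-2\right)^{2}}{4} = \left(- \frac{1}{4}\right) 4 = -1$)
$J{\left(Q,r \right)} = \sqrt{-1 + r}$
$B = 25$ ($B = \left(-5\right)^{2} = 25$)
$J{\left(10,h{\left(-5 \right)} \right)} + 50 B = \sqrt{-1 + \frac{1}{-4 - 5}} + 50 \cdot 25 = \sqrt{-1 + \frac{1}{-9}} + 1250 = \sqrt{-1 - \frac{1}{9}} + 1250 = \sqrt{- \frac{10}{9}} + 1250 = \frac{i \sqrt{10}}{3} + 1250 = 1250 + \frac{i \sqrt{10}}{3}$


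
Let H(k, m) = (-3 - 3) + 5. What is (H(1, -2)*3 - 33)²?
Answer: 1296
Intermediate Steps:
H(k, m) = -1 (H(k, m) = -6 + 5 = -1)
(H(1, -2)*3 - 33)² = (-1*3 - 33)² = (-3 - 33)² = (-36)² = 1296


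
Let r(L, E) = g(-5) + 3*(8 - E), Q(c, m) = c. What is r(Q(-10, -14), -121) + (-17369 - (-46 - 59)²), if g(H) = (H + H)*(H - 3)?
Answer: -27927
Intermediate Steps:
g(H) = 2*H*(-3 + H) (g(H) = (2*H)*(-3 + H) = 2*H*(-3 + H))
r(L, E) = 104 - 3*E (r(L, E) = 2*(-5)*(-3 - 5) + 3*(8 - E) = 2*(-5)*(-8) + (24 - 3*E) = 80 + (24 - 3*E) = 104 - 3*E)
r(Q(-10, -14), -121) + (-17369 - (-46 - 59)²) = (104 - 3*(-121)) + (-17369 - (-46 - 59)²) = (104 + 363) + (-17369 - 1*(-105)²) = 467 + (-17369 - 1*11025) = 467 + (-17369 - 11025) = 467 - 28394 = -27927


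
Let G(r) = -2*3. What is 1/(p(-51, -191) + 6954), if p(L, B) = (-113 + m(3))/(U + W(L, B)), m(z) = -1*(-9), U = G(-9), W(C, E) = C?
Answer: 57/396482 ≈ 0.00014376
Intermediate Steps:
G(r) = -6
U = -6
m(z) = 9
p(L, B) = -104/(-6 + L) (p(L, B) = (-113 + 9)/(-6 + L) = -104/(-6 + L))
1/(p(-51, -191) + 6954) = 1/(-104/(-6 - 51) + 6954) = 1/(-104/(-57) + 6954) = 1/(-104*(-1/57) + 6954) = 1/(104/57 + 6954) = 1/(396482/57) = 57/396482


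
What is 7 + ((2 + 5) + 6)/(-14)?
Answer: 85/14 ≈ 6.0714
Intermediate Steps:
7 + ((2 + 5) + 6)/(-14) = 7 - (7 + 6)/14 = 7 - 1/14*13 = 7 - 13/14 = 85/14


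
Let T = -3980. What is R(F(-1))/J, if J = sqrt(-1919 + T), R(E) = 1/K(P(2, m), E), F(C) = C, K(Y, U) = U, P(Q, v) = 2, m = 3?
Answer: I*sqrt(5899)/5899 ≈ 0.01302*I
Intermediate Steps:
R(E) = 1/E
J = I*sqrt(5899) (J = sqrt(-1919 - 3980) = sqrt(-5899) = I*sqrt(5899) ≈ 76.805*I)
R(F(-1))/J = 1/((-1)*((I*sqrt(5899)))) = -(-1)*I*sqrt(5899)/5899 = I*sqrt(5899)/5899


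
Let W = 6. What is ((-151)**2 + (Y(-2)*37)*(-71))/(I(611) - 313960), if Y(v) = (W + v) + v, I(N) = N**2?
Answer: 5849/19787 ≈ 0.29560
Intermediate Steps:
Y(v) = 6 + 2*v (Y(v) = (6 + v) + v = 6 + 2*v)
((-151)**2 + (Y(-2)*37)*(-71))/(I(611) - 313960) = ((-151)**2 + ((6 + 2*(-2))*37)*(-71))/(611**2 - 313960) = (22801 + ((6 - 4)*37)*(-71))/(373321 - 313960) = (22801 + (2*37)*(-71))/59361 = (22801 + 74*(-71))*(1/59361) = (22801 - 5254)*(1/59361) = 17547*(1/59361) = 5849/19787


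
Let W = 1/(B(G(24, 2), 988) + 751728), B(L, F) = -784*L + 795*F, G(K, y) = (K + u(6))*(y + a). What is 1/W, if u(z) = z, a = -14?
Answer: 1819428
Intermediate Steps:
G(K, y) = (-14 + y)*(6 + K) (G(K, y) = (K + 6)*(y - 14) = (6 + K)*(-14 + y) = (-14 + y)*(6 + K))
W = 1/1819428 (W = 1/((-784*(-84 - 14*24 + 6*2 + 24*2) + 795*988) + 751728) = 1/((-784*(-84 - 336 + 12 + 48) + 785460) + 751728) = 1/((-784*(-360) + 785460) + 751728) = 1/((282240 + 785460) + 751728) = 1/(1067700 + 751728) = 1/1819428 ≈ 5.4962e-7)
1/W = 1/(1/1819428) = 1819428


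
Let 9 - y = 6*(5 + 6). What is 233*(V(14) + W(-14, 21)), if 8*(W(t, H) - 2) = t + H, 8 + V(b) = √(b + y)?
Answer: -9553/8 + 233*I*√43 ≈ -1194.1 + 1527.9*I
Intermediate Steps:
y = -57 (y = 9 - 6*(5 + 6) = 9 - 6*11 = 9 - 1*66 = 9 - 66 = -57)
V(b) = -8 + √(-57 + b) (V(b) = -8 + √(b - 57) = -8 + √(-57 + b))
W(t, H) = 2 + H/8 + t/8 (W(t, H) = 2 + (t + H)/8 = 2 + (H + t)/8 = 2 + (H/8 + t/8) = 2 + H/8 + t/8)
233*(V(14) + W(-14, 21)) = 233*((-8 + √(-57 + 14)) + (2 + (⅛)*21 + (⅛)*(-14))) = 233*((-8 + √(-43)) + (2 + 21/8 - 7/4)) = 233*((-8 + I*√43) + 23/8) = 233*(-41/8 + I*√43) = -9553/8 + 233*I*√43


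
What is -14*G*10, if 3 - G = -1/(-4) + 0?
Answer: -385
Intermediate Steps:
G = 11/4 (G = 3 - (-1/(-4) + 0) = 3 - (-1*(-¼) + 0) = 3 - (¼ + 0) = 3 - 1*¼ = 3 - ¼ = 11/4 ≈ 2.7500)
-14*G*10 = -14*11/4*10 = -77/2*10 = -385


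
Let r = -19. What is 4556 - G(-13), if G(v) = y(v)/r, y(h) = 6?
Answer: 86570/19 ≈ 4556.3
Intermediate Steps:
G(v) = -6/19 (G(v) = 6/(-19) = 6*(-1/19) = -6/19)
4556 - G(-13) = 4556 - 1*(-6/19) = 4556 + 6/19 = 86570/19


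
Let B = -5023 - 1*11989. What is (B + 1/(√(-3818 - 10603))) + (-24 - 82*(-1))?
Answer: -16954 - I*√14421/14421 ≈ -16954.0 - 0.0083273*I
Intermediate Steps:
B = -17012 (B = -5023 - 11989 = -17012)
(B + 1/(√(-3818 - 10603))) + (-24 - 82*(-1)) = (-17012 + 1/(√(-3818 - 10603))) + (-24 - 82*(-1)) = (-17012 + 1/(√(-14421))) + (-24 + 82) = (-17012 + 1/(I*√14421)) + 58 = (-17012 - I*√14421/14421) + 58 = -16954 - I*√14421/14421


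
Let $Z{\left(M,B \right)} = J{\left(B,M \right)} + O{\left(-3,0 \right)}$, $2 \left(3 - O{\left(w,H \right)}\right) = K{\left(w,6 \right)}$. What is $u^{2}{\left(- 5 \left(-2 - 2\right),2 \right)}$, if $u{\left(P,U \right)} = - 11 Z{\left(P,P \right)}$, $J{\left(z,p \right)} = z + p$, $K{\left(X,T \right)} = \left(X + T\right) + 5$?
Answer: $184041$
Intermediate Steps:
$K{\left(X,T \right)} = 5 + T + X$ ($K{\left(X,T \right)} = \left(T + X\right) + 5 = 5 + T + X$)
$O{\left(w,H \right)} = - \frac{5}{2} - \frac{w}{2}$ ($O{\left(w,H \right)} = 3 - \frac{5 + 6 + w}{2} = 3 - \frac{11 + w}{2} = 3 - \left(\frac{11}{2} + \frac{w}{2}\right) = - \frac{5}{2} - \frac{w}{2}$)
$J{\left(z,p \right)} = p + z$
$Z{\left(M,B \right)} = -1 + B + M$ ($Z{\left(M,B \right)} = \left(M + B\right) - 1 = \left(B + M\right) + \left(- \frac{5}{2} + \frac{3}{2}\right) = \left(B + M\right) - 1 = -1 + B + M$)
$u{\left(P,U \right)} = 11 - 22 P$ ($u{\left(P,U \right)} = - 11 \left(-1 + P + P\right) = - 11 \left(-1 + 2 P\right) = 11 - 22 P$)
$u^{2}{\left(- 5 \left(-2 - 2\right),2 \right)} = \left(11 - 22 \left(- 5 \left(-2 - 2\right)\right)\right)^{2} = \left(11 - 22 \left(\left(-5\right) \left(-4\right)\right)\right)^{2} = \left(11 - 440\right)^{2} = \left(-429\right)^{2} = 184041$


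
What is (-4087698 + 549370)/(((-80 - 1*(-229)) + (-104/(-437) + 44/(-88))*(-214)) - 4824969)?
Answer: 1546249336/2108421837 ≈ 0.73337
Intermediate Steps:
(-4087698 + 549370)/(((-80 - 1*(-229)) + (-104/(-437) + 44/(-88))*(-214)) - 4824969) = -3538328/(((-80 + 229) + (-104*(-1/437) + 44*(-1/88))*(-214)) - 4824969) = -3538328/((149 + (104/437 - 1/2)*(-214)) - 4824969) = -3538328/((149 - 229/874*(-214)) - 4824969) = -3538328/((149 + 24503/437) - 4824969) = -3538328/(89616/437 - 4824969) = -3538328/(-2108421837/437) = -3538328*(-437/2108421837) = 1546249336/2108421837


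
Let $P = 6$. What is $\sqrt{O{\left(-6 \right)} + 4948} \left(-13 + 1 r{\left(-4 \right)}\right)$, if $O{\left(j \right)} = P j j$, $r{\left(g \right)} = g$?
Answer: $- 34 \sqrt{1291} \approx -1221.6$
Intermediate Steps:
$O{\left(j \right)} = 6 j^{2}$ ($O{\left(j \right)} = 6 j j = 6 j^{2}$)
$\sqrt{O{\left(-6 \right)} + 4948} \left(-13 + 1 r{\left(-4 \right)}\right) = \sqrt{6 \left(-6\right)^{2} + 4948} \left(-13 + 1 \left(-4\right)\right) = \sqrt{6 \cdot 36 + 4948} \left(-13 - 4\right) = \sqrt{216 + 4948} \left(-17\right) = \sqrt{5164} \left(-17\right) = 2 \sqrt{1291} \left(-17\right) = - 34 \sqrt{1291}$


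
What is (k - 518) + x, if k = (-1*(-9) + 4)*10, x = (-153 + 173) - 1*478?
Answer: -846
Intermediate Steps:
x = -458 (x = 20 - 478 = -458)
k = 130 (k = (9 + 4)*10 = 13*10 = 130)
(k - 518) + x = (130 - 518) - 458 = -388 - 458 = -846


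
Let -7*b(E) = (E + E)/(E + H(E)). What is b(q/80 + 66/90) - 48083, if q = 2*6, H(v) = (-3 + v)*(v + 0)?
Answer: -22550807/469 ≈ -48083.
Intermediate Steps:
H(v) = v*(-3 + v) (H(v) = (-3 + v)*v = v*(-3 + v))
q = 12
b(E) = -2*E/(7*(E + E*(-3 + E))) (b(E) = -(E + E)/(7*(E + E*(-3 + E))) = -2*E/(7*(E + E*(-3 + E))))
b(q/80 + 66/90) - 48083 = -2/(-14 + 7*(12/80 + 66/90)) - 48083 = -2/(-14 + 7*(12*(1/80) + 66*(1/90))) - 48083 = -2/(-14 + 7*(3/20 + 11/15)) - 48083 = -2/(-14 + 7*(53/60)) - 48083 = -2/(-14 + 371/60) - 48083 = -2/(-469/60) - 48083 = -2*(-60/469) - 48083 = 120/469 - 48083 = -22550807/469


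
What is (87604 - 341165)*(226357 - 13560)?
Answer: -53957020117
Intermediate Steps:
(87604 - 341165)*(226357 - 13560) = -253561*212797 = -53957020117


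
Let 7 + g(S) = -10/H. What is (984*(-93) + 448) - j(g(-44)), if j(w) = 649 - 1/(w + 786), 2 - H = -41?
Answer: -3071193188/33487 ≈ -91713.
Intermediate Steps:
H = 43 (H = 2 - 1*(-41) = 2 + 41 = 43)
g(S) = -311/43 (g(S) = -7 - 10/43 = -311/43)
j(w) = 649 - 1/(786 + w)
(984*(-93) + 448) - j(g(-44)) = (984*(-93) + 448) - (510113 + 649*(-311/43))/(786 - 311/43) = (-91512 + 448) - (510113 - 201839/43)/33487/43 = -91064 - 43*21733020/(33487*43) = -91064 - 1*21733020/33487 = -91064 - 21733020/33487 = -3071193188/33487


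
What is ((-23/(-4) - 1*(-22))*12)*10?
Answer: 3330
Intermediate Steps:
((-23/(-4) - 1*(-22))*12)*10 = ((-23*(-¼) + 22)*12)*10 = ((23/4 + 22)*12)*10 = ((111/4)*12)*10 = 333*10 = 3330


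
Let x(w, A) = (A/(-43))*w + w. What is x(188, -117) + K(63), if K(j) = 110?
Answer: 34810/43 ≈ 809.54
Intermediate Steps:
x(w, A) = w - A*w/43 (x(w, A) = (A*(-1/43))*w + w = (-A/43)*w + w = -A*w/43 + w = w - A*w/43)
x(188, -117) + K(63) = (1/43)*188*(43 - 1*(-117)) + 110 = (1/43)*188*(43 + 117) + 110 = (1/43)*188*160 + 110 = 30080/43 + 110 = 34810/43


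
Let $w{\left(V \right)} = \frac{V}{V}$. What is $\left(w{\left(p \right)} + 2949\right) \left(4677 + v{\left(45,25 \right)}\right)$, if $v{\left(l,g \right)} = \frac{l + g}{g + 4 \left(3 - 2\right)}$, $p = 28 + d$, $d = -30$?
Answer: $\frac{400323850}{29} \approx 1.3804 \cdot 10^{7}$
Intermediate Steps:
$p = -2$ ($p = 28 - 30 = -2$)
$v{\left(l,g \right)} = \frac{g + l}{4 + g}$ ($v{\left(l,g \right)} = \frac{g + l}{g + 4 \cdot 1} = \frac{g + l}{g + 4} = \frac{g + l}{4 + g}$)
$w{\left(V \right)} = 1$
$\left(w{\left(p \right)} + 2949\right) \left(4677 + v{\left(45,25 \right)}\right) = \left(1 + 2949\right) \left(4677 + \frac{25 + 45}{4 + 25}\right) = 2950 \left(4677 + \frac{1}{29} \cdot 70\right) = 2950 \left(4677 + \frac{70}{29}\right) = 2950 \cdot \frac{135703}{29} = \frac{400323850}{29}$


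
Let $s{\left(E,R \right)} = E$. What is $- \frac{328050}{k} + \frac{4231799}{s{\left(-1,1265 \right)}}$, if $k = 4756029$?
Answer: $- \frac{6708853031407}{1585343} \approx -4.2318 \cdot 10^{6}$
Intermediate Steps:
$- \frac{328050}{k} + \frac{4231799}{s{\left(-1,1265 \right)}} = - \frac{328050}{4756029} + \frac{4231799}{-1} = \left(-328050\right) \frac{1}{4756029} + 4231799 \left(-1\right) = - \frac{109350}{1585343} - 4231799 = - \frac{6708853031407}{1585343}$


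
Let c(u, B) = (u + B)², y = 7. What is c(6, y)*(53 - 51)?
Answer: 338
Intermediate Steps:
c(u, B) = (B + u)²
c(6, y)*(53 - 51) = (7 + 6)²*(53 - 51) = 13²*2 = 169*2 = 338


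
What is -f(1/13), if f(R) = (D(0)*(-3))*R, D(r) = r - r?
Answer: 0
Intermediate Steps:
D(r) = 0
f(R) = 0 (f(R) = (0*(-3))*R = 0*R = 0)
-f(1/13) = -1*0 = 0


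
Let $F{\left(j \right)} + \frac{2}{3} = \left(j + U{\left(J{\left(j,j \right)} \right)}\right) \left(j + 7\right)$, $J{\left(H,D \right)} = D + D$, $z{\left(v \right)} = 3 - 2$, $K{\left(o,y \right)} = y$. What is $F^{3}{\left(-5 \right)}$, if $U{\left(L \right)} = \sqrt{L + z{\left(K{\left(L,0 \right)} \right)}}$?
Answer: $- \frac{1664}{27} + 1832 i \approx -61.63 + 1832.0 i$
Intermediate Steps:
$z{\left(v \right)} = 1$ ($z{\left(v \right)} = 3 - 2 = 1$)
$J{\left(H,D \right)} = 2 D$
$U{\left(L \right)} = \sqrt{1 + L}$ ($U{\left(L \right)} = \sqrt{L + 1} = \sqrt{1 + L}$)
$F{\left(j \right)} = - \frac{2}{3} + \left(7 + j\right) \left(j + \sqrt{1 + 2 j}\right)$ ($F{\left(j \right)} = - \frac{2}{3} + \left(j + \sqrt{1 + 2 j}\right) \left(j + 7\right) = - \frac{2}{3} + \left(j + \sqrt{1 + 2 j}\right) \left(7 + j\right) = - \frac{2}{3} + \left(7 + j\right) \left(j + \sqrt{1 + 2 j}\right)$)
$F^{3}{\left(-5 \right)} = \left(- \frac{2}{3} + \left(-5\right)^{2} + 7 \left(-5\right) + 7 \sqrt{1 + 2 \left(-5\right)} - 5 \sqrt{1 + 2 \left(-5\right)}\right)^{3} = \left(- \frac{2}{3} + 25 - 35 + 7 \sqrt{1 - 10} - 5 \sqrt{1 - 10}\right)^{3} = \left(- \frac{2}{3} + 25 - 35 + 7 \sqrt{-9} - 5 \sqrt{-9}\right)^{3} = \left(- \frac{2}{3} + 25 - 35 + 7 \cdot 3 i - 5 \cdot 3 i\right)^{3} = \left(- \frac{2}{3} + 25 - 35 + 21 i - 15 i\right)^{3} = \left(- \frac{32}{3} + 6 i\right)^{3}$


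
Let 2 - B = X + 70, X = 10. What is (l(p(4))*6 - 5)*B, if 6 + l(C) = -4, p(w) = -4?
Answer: 5070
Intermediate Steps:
l(C) = -10 (l(C) = -6 - 4 = -10)
B = -78 (B = 2 - (10 + 70) = 2 - 1*80 = 2 - 80 = -78)
(l(p(4))*6 - 5)*B = (-10*6 - 5)*(-78) = (-60 - 5)*(-78) = -65*(-78) = 5070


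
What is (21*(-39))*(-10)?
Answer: 8190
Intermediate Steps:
(21*(-39))*(-10) = -819*(-10) = 8190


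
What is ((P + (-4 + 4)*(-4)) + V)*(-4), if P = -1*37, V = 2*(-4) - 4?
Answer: 196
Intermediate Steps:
V = -12 (V = -8 - 4 = -12)
P = -37
((P + (-4 + 4)*(-4)) + V)*(-4) = ((-37 + (-4 + 4)*(-4)) - 12)*(-4) = ((-37 + 0*(-4)) - 12)*(-4) = ((-37 + 0) - 12)*(-4) = (-37 - 12)*(-4) = -49*(-4) = 196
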